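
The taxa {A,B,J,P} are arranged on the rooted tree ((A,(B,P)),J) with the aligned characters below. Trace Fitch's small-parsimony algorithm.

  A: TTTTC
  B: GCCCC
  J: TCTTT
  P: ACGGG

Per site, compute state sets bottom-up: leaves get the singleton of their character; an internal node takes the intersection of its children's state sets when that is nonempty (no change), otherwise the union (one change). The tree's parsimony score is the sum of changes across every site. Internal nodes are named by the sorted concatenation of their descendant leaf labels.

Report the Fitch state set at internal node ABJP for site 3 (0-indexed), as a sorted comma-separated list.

T

site 0, node BP: B={G} ∪ P={A} → {A,G} (+1)
site 0, node ABP: A={T} ∪ BP={A,G} → {A,G,T} (+1)
site 0, node ABJP: ABP={A,G,T} ∩ J={T} → {T} (+0)
site 1, node BP: B={C} ∩ P={C} → {C} (+0)
site 1, node ABP: A={T} ∪ BP={C} → {C,T} (+1)
site 1, node ABJP: ABP={C,T} ∩ J={C} → {C} (+0)
site 2, node BP: B={C} ∪ P={G} → {C,G} (+1)
site 2, node ABP: A={T} ∪ BP={C,G} → {C,G,T} (+1)
site 2, node ABJP: ABP={C,G,T} ∩ J={T} → {T} (+0)
site 3, node BP: B={C} ∪ P={G} → {C,G} (+1)
site 3, node ABP: A={T} ∪ BP={C,G} → {C,G,T} (+1)
site 3, node ABJP: ABP={C,G,T} ∩ J={T} → {T} (+0)
site 4, node BP: B={C} ∪ P={G} → {C,G} (+1)
site 4, node ABP: A={C} ∩ BP={C,G} → {C} (+0)
site 4, node ABJP: ABP={C} ∪ J={T} → {C,T} (+1)
per-site changes: [2, 1, 2, 2, 2]; total = 9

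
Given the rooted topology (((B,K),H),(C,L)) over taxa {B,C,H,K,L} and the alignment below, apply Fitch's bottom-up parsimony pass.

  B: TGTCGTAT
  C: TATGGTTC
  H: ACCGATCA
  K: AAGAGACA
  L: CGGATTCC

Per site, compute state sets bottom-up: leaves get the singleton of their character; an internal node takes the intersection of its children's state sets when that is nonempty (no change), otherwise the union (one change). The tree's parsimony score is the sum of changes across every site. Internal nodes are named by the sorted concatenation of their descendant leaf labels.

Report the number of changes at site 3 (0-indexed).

3

BK@0: {T} ∪ {A} = {A,T} (union, +1)
BHK@0: {A,T} ∩ {A} = {A} (intersection, +0)
CL@0: {T} ∪ {C} = {C,T} (union, +1)
BCHKL@0: {A} ∪ {C,T} = {A,C,T} (union, +1)
BK@1: {G} ∪ {A} = {A,G} (union, +1)
BHK@1: {A,G} ∪ {C} = {A,C,G} (union, +1)
CL@1: {A} ∪ {G} = {A,G} (union, +1)
BCHKL@1: {A,C,G} ∩ {A,G} = {A,G} (intersection, +0)
BK@2: {T} ∪ {G} = {G,T} (union, +1)
BHK@2: {G,T} ∪ {C} = {C,G,T} (union, +1)
CL@2: {T} ∪ {G} = {G,T} (union, +1)
BCHKL@2: {C,G,T} ∩ {G,T} = {G,T} (intersection, +0)
BK@3: {C} ∪ {A} = {A,C} (union, +1)
BHK@3: {A,C} ∪ {G} = {A,C,G} (union, +1)
CL@3: {G} ∪ {A} = {A,G} (union, +1)
BCHKL@3: {A,C,G} ∩ {A,G} = {A,G} (intersection, +0)
BK@4: {G} ∩ {G} = {G} (intersection, +0)
BHK@4: {G} ∪ {A} = {A,G} (union, +1)
CL@4: {G} ∪ {T} = {G,T} (union, +1)
BCHKL@4: {A,G} ∩ {G,T} = {G} (intersection, +0)
BK@5: {T} ∪ {A} = {A,T} (union, +1)
BHK@5: {A,T} ∩ {T} = {T} (intersection, +0)
CL@5: {T} ∩ {T} = {T} (intersection, +0)
BCHKL@5: {T} ∩ {T} = {T} (intersection, +0)
BK@6: {A} ∪ {C} = {A,C} (union, +1)
BHK@6: {A,C} ∩ {C} = {C} (intersection, +0)
CL@6: {T} ∪ {C} = {C,T} (union, +1)
BCHKL@6: {C} ∩ {C,T} = {C} (intersection, +0)
BK@7: {T} ∪ {A} = {A,T} (union, +1)
BHK@7: {A,T} ∩ {A} = {A} (intersection, +0)
CL@7: {C} ∩ {C} = {C} (intersection, +0)
BCHKL@7: {A} ∪ {C} = {A,C} (union, +1)
per-site changes: [3, 3, 3, 3, 2, 1, 2, 2]; total = 19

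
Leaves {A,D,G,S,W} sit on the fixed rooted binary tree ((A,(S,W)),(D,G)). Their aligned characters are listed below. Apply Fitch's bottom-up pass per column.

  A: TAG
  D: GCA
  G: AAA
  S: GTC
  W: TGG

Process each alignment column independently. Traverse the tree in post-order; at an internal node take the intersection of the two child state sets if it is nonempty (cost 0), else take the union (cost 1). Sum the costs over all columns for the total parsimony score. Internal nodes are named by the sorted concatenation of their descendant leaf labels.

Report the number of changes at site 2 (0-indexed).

[col 0] SW: children S:{G}, W:{T} ∪→ {G,T}; cost 1
[col 0] ASW: children A:{T}, SW:{G,T} ∩→ {T}; cost 0
[col 0] DG: children D:{G}, G:{A} ∪→ {A,G}; cost 1
[col 0] ADGSW: children ASW:{T}, DG:{A,G} ∪→ {A,G,T}; cost 1
[col 1] SW: children S:{T}, W:{G} ∪→ {G,T}; cost 1
[col 1] ASW: children A:{A}, SW:{G,T} ∪→ {A,G,T}; cost 1
[col 1] DG: children D:{C}, G:{A} ∪→ {A,C}; cost 1
[col 1] ADGSW: children ASW:{A,G,T}, DG:{A,C} ∩→ {A}; cost 0
[col 2] SW: children S:{C}, W:{G} ∪→ {C,G}; cost 1
[col 2] ASW: children A:{G}, SW:{C,G} ∩→ {G}; cost 0
[col 2] DG: children D:{A}, G:{A} ∩→ {A}; cost 0
[col 2] ADGSW: children ASW:{G}, DG:{A} ∪→ {A,G}; cost 1
per-site changes: [3, 3, 2]; total = 8

2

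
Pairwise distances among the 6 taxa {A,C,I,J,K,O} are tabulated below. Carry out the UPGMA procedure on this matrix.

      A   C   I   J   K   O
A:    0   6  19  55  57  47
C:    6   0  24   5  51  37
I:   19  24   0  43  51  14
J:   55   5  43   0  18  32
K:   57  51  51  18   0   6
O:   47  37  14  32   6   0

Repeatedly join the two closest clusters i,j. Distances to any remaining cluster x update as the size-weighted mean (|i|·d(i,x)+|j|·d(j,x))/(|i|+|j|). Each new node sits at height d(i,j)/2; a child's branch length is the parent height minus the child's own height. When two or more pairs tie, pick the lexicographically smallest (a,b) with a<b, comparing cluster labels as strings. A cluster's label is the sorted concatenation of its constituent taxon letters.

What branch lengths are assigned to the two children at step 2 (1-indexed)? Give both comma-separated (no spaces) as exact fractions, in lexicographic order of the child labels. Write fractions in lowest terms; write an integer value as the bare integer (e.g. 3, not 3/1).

3,3

step 1: merge (C,J) at d=5; branch lengths C→5/2, J→5/2; new cluster CJ
  updated: d(A,CJ)=61/2, d(CJ,I)=67/2, d(CJ,K)=69/2, d(CJ,O)=69/2
step 2: merge (K,O) at d=6; branch lengths K→3, O→3; new cluster KO
  updated: d(A,KO)=52, d(CJ,KO)=69/2, d(I,KO)=65/2
step 3: merge (A,I) at d=19; branch lengths A→19/2, I→19/2; new cluster AI
  updated: d(AI,CJ)=32, d(AI,KO)=169/4
step 4: merge (AI,CJ) at d=32; branch lengths AI→13/2, CJ→27/2; new cluster ACIJ
  updated: d(ACIJ,KO)=307/8
step 5: merge (ACIJ,KO) at d=307/8; branch lengths ACIJ→51/16, KO→259/16; new cluster ACIJKO
final tree: (((A:19/2,I:19/2):13/2,(C:5/2,J:5/2):27/2):51/16,(K:3,O:3):259/16)
total length: 555/8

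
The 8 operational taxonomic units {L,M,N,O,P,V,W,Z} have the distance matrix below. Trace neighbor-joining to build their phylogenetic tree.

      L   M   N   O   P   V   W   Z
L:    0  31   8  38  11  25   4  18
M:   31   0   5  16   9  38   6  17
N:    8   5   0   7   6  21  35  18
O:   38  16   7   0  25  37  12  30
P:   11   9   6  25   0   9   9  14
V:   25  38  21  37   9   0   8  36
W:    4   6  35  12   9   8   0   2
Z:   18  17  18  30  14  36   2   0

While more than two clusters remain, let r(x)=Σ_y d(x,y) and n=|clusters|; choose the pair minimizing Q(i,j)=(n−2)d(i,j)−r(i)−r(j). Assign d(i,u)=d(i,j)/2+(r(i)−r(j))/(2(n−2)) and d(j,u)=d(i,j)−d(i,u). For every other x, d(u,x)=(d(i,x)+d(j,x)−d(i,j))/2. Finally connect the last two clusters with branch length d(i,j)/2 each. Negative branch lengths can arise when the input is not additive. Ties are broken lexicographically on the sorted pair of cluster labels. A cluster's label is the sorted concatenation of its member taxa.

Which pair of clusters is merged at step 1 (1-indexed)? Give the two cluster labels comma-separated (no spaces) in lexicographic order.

N,O

1. join N+O (d=7, Q=-223) ⇒ NO; edges |N|=-23/12, |O|=107/12
  updated: d(L,NO)=39/2, d(M,NO)=7, d(NO,P)=12, d(NO,V)=51/2, d(NO,W)=20, d(NO,Z)=41/2
2. join M+NO (d=7, Q=-355/2) ⇒ MNO; edges |M|=77/20, |NO|=63/20
  updated: d(L,MNO)=87/4, d(MNO,P)=7, d(MNO,V)=113/4, d(MNO,W)=19/2, d(MNO,Z)=61/4
3. join P+V (d=9, Q=-481/4) ⇒ PV; edges |P|=-81/32, |V|=369/32
  updated: d(L,PV)=27/2, d(MNO,PV)=105/8, d(PV,W)=4, d(PV,Z)=41/2
4. join MNO+PV (d=105/8, Q=-571/8) ⇒ MNOPV; edges |MNO|=383/48, |PV|=247/48
  updated: d(L,MNOPV)=177/16, d(MNOPV,W)=3/16, d(MNOPV,Z)=181/16
5. join L+MNOPV (d=177/16, Q=-67/2) ⇒ LMNOPV; edges |L|=261/32, |MNOPV|=93/32
  updated: d(LMNOPV,W)=-55/16, d(LMNOPV,Z)=73/8
6. join LMNOPV+W (d=-55/16, Q=-123/16) ⇒ LMNOPVW; edges |LMNOPV|=59/32, |W|=-169/32
  updated: d(LMNOPVW,Z)=233/32
7. join LMNOPVW+Z (d=233/32) ⇒ LMNOPVWZ; edges |LMNOPVW|=233/64, |Z|=233/64
final tree: (((L:261/32,((M:77/20,(N:-23/12,O:107/12):63/20):383/48,(P:-81/32,V:369/32):247/48):93/32):59/32,W:-169/32):233/64,Z:233/64)
total length: 1633/32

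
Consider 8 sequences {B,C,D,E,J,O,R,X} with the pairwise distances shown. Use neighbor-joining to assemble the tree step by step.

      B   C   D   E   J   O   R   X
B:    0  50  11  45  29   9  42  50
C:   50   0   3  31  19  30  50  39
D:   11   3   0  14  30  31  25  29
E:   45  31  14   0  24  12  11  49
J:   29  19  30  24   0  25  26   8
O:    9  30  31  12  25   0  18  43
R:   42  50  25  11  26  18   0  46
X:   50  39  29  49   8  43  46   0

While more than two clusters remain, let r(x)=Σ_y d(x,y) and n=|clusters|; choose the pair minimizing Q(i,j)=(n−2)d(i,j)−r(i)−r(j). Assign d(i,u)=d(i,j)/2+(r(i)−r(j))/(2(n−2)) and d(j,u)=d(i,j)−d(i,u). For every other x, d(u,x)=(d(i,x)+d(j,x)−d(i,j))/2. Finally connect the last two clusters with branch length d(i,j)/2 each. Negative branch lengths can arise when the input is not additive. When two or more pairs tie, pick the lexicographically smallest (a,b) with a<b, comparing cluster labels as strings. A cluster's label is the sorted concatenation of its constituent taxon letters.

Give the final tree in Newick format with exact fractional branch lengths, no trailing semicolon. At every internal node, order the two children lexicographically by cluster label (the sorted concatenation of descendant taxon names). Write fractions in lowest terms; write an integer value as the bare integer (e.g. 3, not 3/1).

1. join J+X (d=8, Q=-377) ⇒ JX; edges |J|=-55/12, |X|=151/12
  updated: d(B,JX)=71/2, d(C,JX)=25, d(D,JX)=51/2, d(E,JX)=65/2, d(JX,O)=30, d(JX,R)=32
2. join C+D (d=3, Q=-567/2) ⇒ CD; edges |C|=189/20, |D|=-129/20
  updated: d(B,CD)=29, d(CD,E)=21, d(CD,JX)=95/4, d(CD,O)=29, d(CD,R)=36
3. join B+O (d=9, Q=-445/2) ⇒ BO; edges |B|=197/16, |O|=-53/16
  updated: d(BO,CD)=49/2, d(BO,E)=24, d(BO,JX)=113/4, d(BO,R)=51/2
4. join E+R (d=11, Q=-160) ⇒ ER; edges |E|=17/6, |R|=49/6
  updated: d(BO,ER)=77/4, d(CD,ER)=23, d(ER,JX)=107/4
5. join BO+ER (d=77/4, Q=-205/2) ⇒ BEOR; edges |BO|=83/8, |ER|=71/8
  updated: d(BEOR,CD)=113/8, d(BEOR,JX)=143/8
6. join BEOR+CD (d=113/8, Q=-223/4) ⇒ BCDEOR; edges |BEOR|=33/8, |CD|=10
  updated: d(BCDEOR,JX)=55/4
7. join BCDEOR+JX (d=55/4) ⇒ BCDEJORX; edges |BCDEOR|=55/8, |JX|=55/8
final tree: ((((B:197/16,O:-53/16):83/8,(E:17/6,R:49/6):71/8):33/8,(C:189/20,D:-129/20):10):55/8,(J:-55/12,X:151/12):55/8)
total length: 625/8

((((B:197/16,O:-53/16):83/8,(E:17/6,R:49/6):71/8):33/8,(C:189/20,D:-129/20):10):55/8,(J:-55/12,X:151/12):55/8)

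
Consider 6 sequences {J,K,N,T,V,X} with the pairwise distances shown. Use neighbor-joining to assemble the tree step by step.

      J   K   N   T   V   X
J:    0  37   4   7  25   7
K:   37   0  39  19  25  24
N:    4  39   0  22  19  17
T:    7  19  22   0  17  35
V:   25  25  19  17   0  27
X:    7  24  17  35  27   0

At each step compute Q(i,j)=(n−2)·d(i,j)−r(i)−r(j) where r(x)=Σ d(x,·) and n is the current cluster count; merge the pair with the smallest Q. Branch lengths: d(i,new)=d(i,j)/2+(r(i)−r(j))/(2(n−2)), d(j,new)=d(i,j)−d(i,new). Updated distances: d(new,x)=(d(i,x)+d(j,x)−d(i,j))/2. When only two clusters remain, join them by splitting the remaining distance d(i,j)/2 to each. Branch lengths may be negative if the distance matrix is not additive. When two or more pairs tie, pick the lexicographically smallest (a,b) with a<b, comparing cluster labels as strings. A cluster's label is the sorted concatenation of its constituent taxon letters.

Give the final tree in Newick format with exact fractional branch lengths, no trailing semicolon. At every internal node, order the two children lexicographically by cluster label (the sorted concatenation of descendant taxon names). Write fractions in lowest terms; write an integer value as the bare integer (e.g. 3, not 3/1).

step 1: merge (K,T) at d=19, Q=-168; branch lengths K→15, T→4; new cluster KT
  updated: d(J,KT)=25/2, d(KT,N)=21, d(KT,V)=23/2, d(KT,X)=20
step 2: merge (KT,V) at d=23/2, Q=-113; branch lengths KT→17/6, V→26/3; new cluster KTV
  updated: d(J,KTV)=13, d(KTV,N)=57/4, d(KTV,X)=71/4
step 3: merge (J,X) at d=7, Q=-207/4; branch lengths J→-15/16, X→127/16; new cluster JX
  updated: d(JX,KTV)=95/8, d(JX,N)=7
step 4: merge (JX,KTV) at d=95/8, Q=-265/8; branch lengths JX→37/16, KTV→153/16; new cluster JKTVX
  updated: d(JKTVX,N)=75/16
step 5: merge (JKTVX,N) at d=75/16; branch lengths JKTVX→75/32, N→75/32; new cluster JKNTVX
final tree: (((J:-15/16,X:127/16):37/16,((K:15,T:4):17/6,V:26/3):153/16):75/32,N:75/32)
total length: 865/16

(((J:-15/16,X:127/16):37/16,((K:15,T:4):17/6,V:26/3):153/16):75/32,N:75/32)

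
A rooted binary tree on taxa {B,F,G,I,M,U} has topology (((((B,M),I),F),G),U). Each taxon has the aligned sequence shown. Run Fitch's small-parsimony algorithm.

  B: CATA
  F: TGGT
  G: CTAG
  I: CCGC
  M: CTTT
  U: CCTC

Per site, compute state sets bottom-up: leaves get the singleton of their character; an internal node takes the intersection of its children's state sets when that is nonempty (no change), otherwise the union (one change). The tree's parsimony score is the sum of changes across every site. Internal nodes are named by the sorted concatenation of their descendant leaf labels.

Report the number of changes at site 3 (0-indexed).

site 0, node BM: B={C} ∩ M={C} → {C} (+0)
site 0, node BIM: BM={C} ∩ I={C} → {C} (+0)
site 0, node BFIM: BIM={C} ∪ F={T} → {C,T} (+1)
site 0, node BFGIM: BFIM={C,T} ∩ G={C} → {C} (+0)
site 0, node BFGIMU: BFGIM={C} ∩ U={C} → {C} (+0)
site 1, node BM: B={A} ∪ M={T} → {A,T} (+1)
site 1, node BIM: BM={A,T} ∪ I={C} → {A,C,T} (+1)
site 1, node BFIM: BIM={A,C,T} ∪ F={G} → {A,C,G,T} (+1)
site 1, node BFGIM: BFIM={A,C,G,T} ∩ G={T} → {T} (+0)
site 1, node BFGIMU: BFGIM={T} ∪ U={C} → {C,T} (+1)
site 2, node BM: B={T} ∩ M={T} → {T} (+0)
site 2, node BIM: BM={T} ∪ I={G} → {G,T} (+1)
site 2, node BFIM: BIM={G,T} ∩ F={G} → {G} (+0)
site 2, node BFGIM: BFIM={G} ∪ G={A} → {A,G} (+1)
site 2, node BFGIMU: BFGIM={A,G} ∪ U={T} → {A,G,T} (+1)
site 3, node BM: B={A} ∪ M={T} → {A,T} (+1)
site 3, node BIM: BM={A,T} ∪ I={C} → {A,C,T} (+1)
site 3, node BFIM: BIM={A,C,T} ∩ F={T} → {T} (+0)
site 3, node BFGIM: BFIM={T} ∪ G={G} → {G,T} (+1)
site 3, node BFGIMU: BFGIM={G,T} ∪ U={C} → {C,G,T} (+1)
per-site changes: [1, 4, 3, 4]; total = 12

4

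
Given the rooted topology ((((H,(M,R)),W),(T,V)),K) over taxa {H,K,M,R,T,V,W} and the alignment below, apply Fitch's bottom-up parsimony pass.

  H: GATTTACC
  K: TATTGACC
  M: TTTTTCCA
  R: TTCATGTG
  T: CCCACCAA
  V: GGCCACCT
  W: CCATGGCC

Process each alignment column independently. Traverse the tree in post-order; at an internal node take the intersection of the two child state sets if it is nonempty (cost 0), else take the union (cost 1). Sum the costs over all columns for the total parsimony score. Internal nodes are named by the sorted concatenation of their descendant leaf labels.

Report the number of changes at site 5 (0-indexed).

site 0, node MR: M={T} ∩ R={T} → {T} (+0)
site 0, node HMR: H={G} ∪ MR={T} → {G,T} (+1)
site 0, node HMRW: HMR={G,T} ∪ W={C} → {C,G,T} (+1)
site 0, node TV: T={C} ∪ V={G} → {C,G} (+1)
site 0, node HMRTVW: HMRW={C,G,T} ∩ TV={C,G} → {C,G} (+0)
site 0, node HKMRTVW: HMRTVW={C,G} ∪ K={T} → {C,G,T} (+1)
site 1, node MR: M={T} ∩ R={T} → {T} (+0)
site 1, node HMR: H={A} ∪ MR={T} → {A,T} (+1)
site 1, node HMRW: HMR={A,T} ∪ W={C} → {A,C,T} (+1)
site 1, node TV: T={C} ∪ V={G} → {C,G} (+1)
site 1, node HMRTVW: HMRW={A,C,T} ∩ TV={C,G} → {C} (+0)
site 1, node HKMRTVW: HMRTVW={C} ∪ K={A} → {A,C} (+1)
site 2, node MR: M={T} ∪ R={C} → {C,T} (+1)
site 2, node HMR: H={T} ∩ MR={C,T} → {T} (+0)
site 2, node HMRW: HMR={T} ∪ W={A} → {A,T} (+1)
site 2, node TV: T={C} ∩ V={C} → {C} (+0)
site 2, node HMRTVW: HMRW={A,T} ∪ TV={C} → {A,C,T} (+1)
site 2, node HKMRTVW: HMRTVW={A,C,T} ∩ K={T} → {T} (+0)
site 3, node MR: M={T} ∪ R={A} → {A,T} (+1)
site 3, node HMR: H={T} ∩ MR={A,T} → {T} (+0)
site 3, node HMRW: HMR={T} ∩ W={T} → {T} (+0)
site 3, node TV: T={A} ∪ V={C} → {A,C} (+1)
site 3, node HMRTVW: HMRW={T} ∪ TV={A,C} → {A,C,T} (+1)
site 3, node HKMRTVW: HMRTVW={A,C,T} ∩ K={T} → {T} (+0)
site 4, node MR: M={T} ∩ R={T} → {T} (+0)
site 4, node HMR: H={T} ∩ MR={T} → {T} (+0)
site 4, node HMRW: HMR={T} ∪ W={G} → {G,T} (+1)
site 4, node TV: T={C} ∪ V={A} → {A,C} (+1)
site 4, node HMRTVW: HMRW={G,T} ∪ TV={A,C} → {A,C,G,T} (+1)
site 4, node HKMRTVW: HMRTVW={A,C,G,T} ∩ K={G} → {G} (+0)
site 5, node MR: M={C} ∪ R={G} → {C,G} (+1)
site 5, node HMR: H={A} ∪ MR={C,G} → {A,C,G} (+1)
site 5, node HMRW: HMR={A,C,G} ∩ W={G} → {G} (+0)
site 5, node TV: T={C} ∩ V={C} → {C} (+0)
site 5, node HMRTVW: HMRW={G} ∪ TV={C} → {C,G} (+1)
site 5, node HKMRTVW: HMRTVW={C,G} ∪ K={A} → {A,C,G} (+1)
site 6, node MR: M={C} ∪ R={T} → {C,T} (+1)
site 6, node HMR: H={C} ∩ MR={C,T} → {C} (+0)
site 6, node HMRW: HMR={C} ∩ W={C} → {C} (+0)
site 6, node TV: T={A} ∪ V={C} → {A,C} (+1)
site 6, node HMRTVW: HMRW={C} ∩ TV={A,C} → {C} (+0)
site 6, node HKMRTVW: HMRTVW={C} ∩ K={C} → {C} (+0)
site 7, node MR: M={A} ∪ R={G} → {A,G} (+1)
site 7, node HMR: H={C} ∪ MR={A,G} → {A,C,G} (+1)
site 7, node HMRW: HMR={A,C,G} ∩ W={C} → {C} (+0)
site 7, node TV: T={A} ∪ V={T} → {A,T} (+1)
site 7, node HMRTVW: HMRW={C} ∪ TV={A,T} → {A,C,T} (+1)
site 7, node HKMRTVW: HMRTVW={A,C,T} ∩ K={C} → {C} (+0)
per-site changes: [4, 4, 3, 3, 3, 4, 2, 4]; total = 27

4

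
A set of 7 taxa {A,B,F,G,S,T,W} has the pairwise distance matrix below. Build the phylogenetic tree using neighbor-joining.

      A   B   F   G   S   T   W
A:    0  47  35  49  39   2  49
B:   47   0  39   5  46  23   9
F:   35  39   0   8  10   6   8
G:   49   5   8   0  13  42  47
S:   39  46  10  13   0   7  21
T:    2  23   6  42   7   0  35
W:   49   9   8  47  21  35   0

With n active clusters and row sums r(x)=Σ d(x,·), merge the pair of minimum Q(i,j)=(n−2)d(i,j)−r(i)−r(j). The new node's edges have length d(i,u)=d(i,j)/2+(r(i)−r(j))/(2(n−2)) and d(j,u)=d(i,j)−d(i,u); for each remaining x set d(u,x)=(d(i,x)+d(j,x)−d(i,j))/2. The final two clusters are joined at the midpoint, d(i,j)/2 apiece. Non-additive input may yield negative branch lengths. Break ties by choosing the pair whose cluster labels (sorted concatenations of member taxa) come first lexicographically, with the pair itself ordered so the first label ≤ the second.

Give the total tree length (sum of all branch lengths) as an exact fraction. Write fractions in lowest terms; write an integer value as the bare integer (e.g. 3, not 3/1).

61

iteration 1: select A,T (d=2, Q=-326); attach at lengths (58/5, -48/5); label the merged cluster AT
  updated: d(AT,B)=34, d(AT,F)=39/2, d(AT,G)=89/2, d(AT,S)=22, d(AT,W)=41
iteration 2: select B,G (d=5, Q=-461/2); attach at lengths (71/16, 9/16); label the merged cluster BG
  updated: d(AT,BG)=147/4, d(BG,F)=21, d(BG,S)=27, d(BG,W)=51/2
iteration 3: select AT,S (d=22, Q=-533/4); attach at lengths (421/24, 107/24); label the merged cluster AST
  updated: d(AST,BG)=167/8, d(AST,F)=15/4, d(AST,W)=20
iteration 4: select AST,BG (d=167/8, Q=-281/4); attach at lengths (19/4, 129/8); label the merged cluster ABGST
  updated: d(ABGST,F)=31/16, d(ABGST,W)=197/16
iteration 5: select ABGST,F (d=31/16, Q=-89/4); attach at lengths (25/8, -19/16); label the merged cluster ABFGST
  updated: d(ABFGST,W)=147/16
iteration 6: select ABFGST,W (d=147/16); attach at lengths (147/32, 147/32); label the merged cluster ABFGSTW
final tree: (((((A:58/5,T:-48/5):421/24,S:107/24):19/4,(B:71/16,G:9/16):129/8):25/8,F:-19/16):147/32,W:147/32)
total length: 61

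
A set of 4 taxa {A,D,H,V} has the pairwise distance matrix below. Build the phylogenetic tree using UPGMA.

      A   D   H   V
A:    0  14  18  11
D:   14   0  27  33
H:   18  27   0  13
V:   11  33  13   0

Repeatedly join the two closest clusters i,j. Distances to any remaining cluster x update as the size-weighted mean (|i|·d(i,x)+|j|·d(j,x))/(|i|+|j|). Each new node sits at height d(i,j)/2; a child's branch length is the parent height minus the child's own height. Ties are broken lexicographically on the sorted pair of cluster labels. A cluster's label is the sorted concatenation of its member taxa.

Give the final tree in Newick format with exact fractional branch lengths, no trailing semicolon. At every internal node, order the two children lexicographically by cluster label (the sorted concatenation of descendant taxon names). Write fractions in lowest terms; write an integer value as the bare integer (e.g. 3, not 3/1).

(((A:11/2,V:11/2):9/4,H:31/4):55/12,D:37/3)

step 1: merge (A,V) at d=11; branch lengths A→11/2, V→11/2; new cluster AV
  updated: d(AV,D)=47/2, d(AV,H)=31/2
step 2: merge (AV,H) at d=31/2; branch lengths AV→9/4, H→31/4; new cluster AHV
  updated: d(AHV,D)=74/3
step 3: merge (AHV,D) at d=74/3; branch lengths AHV→55/12, D→37/3; new cluster ADHV
final tree: (((A:11/2,V:11/2):9/4,H:31/4):55/12,D:37/3)
total length: 455/12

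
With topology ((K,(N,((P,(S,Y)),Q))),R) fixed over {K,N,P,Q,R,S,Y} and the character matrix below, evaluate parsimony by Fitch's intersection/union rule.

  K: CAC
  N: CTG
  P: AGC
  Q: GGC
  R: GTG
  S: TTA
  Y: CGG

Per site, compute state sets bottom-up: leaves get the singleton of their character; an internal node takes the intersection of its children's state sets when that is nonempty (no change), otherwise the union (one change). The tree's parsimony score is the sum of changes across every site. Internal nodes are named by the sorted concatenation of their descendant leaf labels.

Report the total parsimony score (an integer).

site 0, node SY: S={T} ∪ Y={C} → {C,T} (+1)
site 0, node PSY: P={A} ∪ SY={C,T} → {A,C,T} (+1)
site 0, node PQSY: PSY={A,C,T} ∪ Q={G} → {A,C,G,T} (+1)
site 0, node NPQSY: N={C} ∩ PQSY={A,C,G,T} → {C} (+0)
site 0, node KNPQSY: K={C} ∩ NPQSY={C} → {C} (+0)
site 0, node KNPQRSY: KNPQSY={C} ∪ R={G} → {C,G} (+1)
site 1, node SY: S={T} ∪ Y={G} → {G,T} (+1)
site 1, node PSY: P={G} ∩ SY={G,T} → {G} (+0)
site 1, node PQSY: PSY={G} ∩ Q={G} → {G} (+0)
site 1, node NPQSY: N={T} ∪ PQSY={G} → {G,T} (+1)
site 1, node KNPQSY: K={A} ∪ NPQSY={G,T} → {A,G,T} (+1)
site 1, node KNPQRSY: KNPQSY={A,G,T} ∩ R={T} → {T} (+0)
site 2, node SY: S={A} ∪ Y={G} → {A,G} (+1)
site 2, node PSY: P={C} ∪ SY={A,G} → {A,C,G} (+1)
site 2, node PQSY: PSY={A,C,G} ∩ Q={C} → {C} (+0)
site 2, node NPQSY: N={G} ∪ PQSY={C} → {C,G} (+1)
site 2, node KNPQSY: K={C} ∩ NPQSY={C,G} → {C} (+0)
site 2, node KNPQRSY: KNPQSY={C} ∪ R={G} → {C,G} (+1)
per-site changes: [4, 3, 4]; total = 11

11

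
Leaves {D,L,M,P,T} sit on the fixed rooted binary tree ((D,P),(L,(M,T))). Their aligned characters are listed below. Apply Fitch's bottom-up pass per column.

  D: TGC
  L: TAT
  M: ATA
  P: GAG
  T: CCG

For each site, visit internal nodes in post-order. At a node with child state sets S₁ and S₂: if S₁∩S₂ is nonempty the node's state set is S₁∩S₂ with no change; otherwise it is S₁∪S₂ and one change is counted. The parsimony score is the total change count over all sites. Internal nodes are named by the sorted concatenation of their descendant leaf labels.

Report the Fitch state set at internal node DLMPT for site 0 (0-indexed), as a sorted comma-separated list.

T

DP@0: {T} ∪ {G} = {G,T} (union, +1)
MT@0: {A} ∪ {C} = {A,C} (union, +1)
LMT@0: {T} ∪ {A,C} = {A,C,T} (union, +1)
DLMPT@0: {G,T} ∩ {A,C,T} = {T} (intersection, +0)
DP@1: {G} ∪ {A} = {A,G} (union, +1)
MT@1: {T} ∪ {C} = {C,T} (union, +1)
LMT@1: {A} ∪ {C,T} = {A,C,T} (union, +1)
DLMPT@1: {A,G} ∩ {A,C,T} = {A} (intersection, +0)
DP@2: {C} ∪ {G} = {C,G} (union, +1)
MT@2: {A} ∪ {G} = {A,G} (union, +1)
LMT@2: {T} ∪ {A,G} = {A,G,T} (union, +1)
DLMPT@2: {C,G} ∩ {A,G,T} = {G} (intersection, +0)
per-site changes: [3, 3, 3]; total = 9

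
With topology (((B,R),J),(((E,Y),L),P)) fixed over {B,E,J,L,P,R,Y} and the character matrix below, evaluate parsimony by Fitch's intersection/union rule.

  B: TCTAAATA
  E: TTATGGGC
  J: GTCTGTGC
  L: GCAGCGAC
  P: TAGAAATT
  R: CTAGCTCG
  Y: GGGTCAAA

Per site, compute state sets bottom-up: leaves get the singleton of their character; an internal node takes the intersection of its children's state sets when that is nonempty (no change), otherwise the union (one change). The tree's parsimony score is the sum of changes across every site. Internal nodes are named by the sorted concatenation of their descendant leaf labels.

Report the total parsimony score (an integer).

BR@0: {T} ∪ {C} = {C,T} (union, +1)
BJR@0: {C,T} ∪ {G} = {C,G,T} (union, +1)
EY@0: {T} ∪ {G} = {G,T} (union, +1)
ELY@0: {G,T} ∩ {G} = {G} (intersection, +0)
ELPY@0: {G} ∪ {T} = {G,T} (union, +1)
BEJLPRY@0: {C,G,T} ∩ {G,T} = {G,T} (intersection, +0)
BR@1: {C} ∪ {T} = {C,T} (union, +1)
BJR@1: {C,T} ∩ {T} = {T} (intersection, +0)
EY@1: {T} ∪ {G} = {G,T} (union, +1)
ELY@1: {G,T} ∪ {C} = {C,G,T} (union, +1)
ELPY@1: {C,G,T} ∪ {A} = {A,C,G,T} (union, +1)
BEJLPRY@1: {T} ∩ {A,C,G,T} = {T} (intersection, +0)
BR@2: {T} ∪ {A} = {A,T} (union, +1)
BJR@2: {A,T} ∪ {C} = {A,C,T} (union, +1)
EY@2: {A} ∪ {G} = {A,G} (union, +1)
ELY@2: {A,G} ∩ {A} = {A} (intersection, +0)
ELPY@2: {A} ∪ {G} = {A,G} (union, +1)
BEJLPRY@2: {A,C,T} ∩ {A,G} = {A} (intersection, +0)
BR@3: {A} ∪ {G} = {A,G} (union, +1)
BJR@3: {A,G} ∪ {T} = {A,G,T} (union, +1)
EY@3: {T} ∩ {T} = {T} (intersection, +0)
ELY@3: {T} ∪ {G} = {G,T} (union, +1)
ELPY@3: {G,T} ∪ {A} = {A,G,T} (union, +1)
BEJLPRY@3: {A,G,T} ∩ {A,G,T} = {A,G,T} (intersection, +0)
BR@4: {A} ∪ {C} = {A,C} (union, +1)
BJR@4: {A,C} ∪ {G} = {A,C,G} (union, +1)
EY@4: {G} ∪ {C} = {C,G} (union, +1)
ELY@4: {C,G} ∩ {C} = {C} (intersection, +0)
ELPY@4: {C} ∪ {A} = {A,C} (union, +1)
BEJLPRY@4: {A,C,G} ∩ {A,C} = {A,C} (intersection, +0)
BR@5: {A} ∪ {T} = {A,T} (union, +1)
BJR@5: {A,T} ∩ {T} = {T} (intersection, +0)
EY@5: {G} ∪ {A} = {A,G} (union, +1)
ELY@5: {A,G} ∩ {G} = {G} (intersection, +0)
ELPY@5: {G} ∪ {A} = {A,G} (union, +1)
BEJLPRY@5: {T} ∪ {A,G} = {A,G,T} (union, +1)
BR@6: {T} ∪ {C} = {C,T} (union, +1)
BJR@6: {C,T} ∪ {G} = {C,G,T} (union, +1)
EY@6: {G} ∪ {A} = {A,G} (union, +1)
ELY@6: {A,G} ∩ {A} = {A} (intersection, +0)
ELPY@6: {A} ∪ {T} = {A,T} (union, +1)
BEJLPRY@6: {C,G,T} ∩ {A,T} = {T} (intersection, +0)
BR@7: {A} ∪ {G} = {A,G} (union, +1)
BJR@7: {A,G} ∪ {C} = {A,C,G} (union, +1)
EY@7: {C} ∪ {A} = {A,C} (union, +1)
ELY@7: {A,C} ∩ {C} = {C} (intersection, +0)
ELPY@7: {C} ∪ {T} = {C,T} (union, +1)
BEJLPRY@7: {A,C,G} ∩ {C,T} = {C} (intersection, +0)
per-site changes: [4, 4, 4, 4, 4, 4, 4, 4]; total = 32

32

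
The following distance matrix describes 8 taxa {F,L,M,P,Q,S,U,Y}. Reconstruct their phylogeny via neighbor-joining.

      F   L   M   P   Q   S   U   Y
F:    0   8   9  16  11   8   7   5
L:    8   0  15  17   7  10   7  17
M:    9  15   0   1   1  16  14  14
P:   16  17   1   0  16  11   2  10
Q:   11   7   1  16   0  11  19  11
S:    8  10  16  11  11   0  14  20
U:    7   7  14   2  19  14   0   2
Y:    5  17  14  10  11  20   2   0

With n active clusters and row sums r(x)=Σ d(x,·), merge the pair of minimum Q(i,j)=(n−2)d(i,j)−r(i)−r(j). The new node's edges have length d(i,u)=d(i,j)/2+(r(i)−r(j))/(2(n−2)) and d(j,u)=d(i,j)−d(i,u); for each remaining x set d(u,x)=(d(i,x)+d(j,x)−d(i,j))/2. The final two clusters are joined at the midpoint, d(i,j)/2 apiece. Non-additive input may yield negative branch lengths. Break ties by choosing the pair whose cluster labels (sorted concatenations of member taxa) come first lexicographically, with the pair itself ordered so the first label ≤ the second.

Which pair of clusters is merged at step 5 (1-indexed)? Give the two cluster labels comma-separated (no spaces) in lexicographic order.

F,MPQUY

step 1: merge (M,Q) at d=1, Q=-140; branch lengths M→0, Q→1; new cluster MQ
  updated: d(F,MQ)=19/2, d(L,MQ)=21/2, d(MQ,P)=8, d(MQ,S)=13, d(MQ,U)=16, d(MQ,Y)=12
step 2: merge (U,Y) at d=2, Q=-104; branch lengths U→-4/5, Y→14/5; new cluster UY
  updated: d(F,UY)=5, d(L,UY)=11, d(MQ,UY)=13, d(P,UY)=5, d(S,UY)=16
step 3: merge (P,UY) at d=5, Q=-87; branch lengths P→27/8, UY→13/8; new cluster PUY
  updated: d(F,PUY)=8, d(L,PUY)=23/2, d(MQ,PUY)=8, d(PUY,S)=11
step 4: merge (MQ,PUY) at d=8, Q=-111/2; branch lengths MQ→53/12, PUY→43/12; new cluster MPQUY
  updated: d(F,MPQUY)=19/4, d(L,MPQUY)=7, d(MPQUY,S)=8
step 5: merge (F,MPQUY) at d=19/4, Q=-31; branch lengths F→21/8, MPQUY→17/8; new cluster FMPQUY
  updated: d(FMPQUY,L)=41/8, d(FMPQUY,S)=45/8
step 6: merge (FMPQUY,L) at d=41/8, Q=-83/4; branch lengths FMPQUY→3/8, L→19/4; new cluster FLMPQUY
  updated: d(FLMPQUY,S)=21/4
step 7: merge (FLMPQUY,S) at d=21/4; branch lengths FLMPQUY→21/8, S→21/8; new cluster FLMPQSUY
final tree: (((F:21/8,((M:0,Q:1):53/12,(P:27/8,(U:-4/5,Y:14/5):13/8):43/12):17/8):3/8,L:19/4):21/8,S:21/8)
total length: 249/8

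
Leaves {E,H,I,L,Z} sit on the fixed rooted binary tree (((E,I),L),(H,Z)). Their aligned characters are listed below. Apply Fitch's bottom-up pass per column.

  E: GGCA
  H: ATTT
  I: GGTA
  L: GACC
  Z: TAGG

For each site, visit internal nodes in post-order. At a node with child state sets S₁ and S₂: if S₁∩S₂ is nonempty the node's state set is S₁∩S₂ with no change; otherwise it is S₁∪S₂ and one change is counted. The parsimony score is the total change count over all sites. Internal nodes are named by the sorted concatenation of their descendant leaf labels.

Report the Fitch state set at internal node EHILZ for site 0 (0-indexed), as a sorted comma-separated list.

site 0, node EI: E={G} ∩ I={G} → {G} (+0)
site 0, node EIL: EI={G} ∩ L={G} → {G} (+0)
site 0, node HZ: H={A} ∪ Z={T} → {A,T} (+1)
site 0, node EHILZ: EIL={G} ∪ HZ={A,T} → {A,G,T} (+1)
site 1, node EI: E={G} ∩ I={G} → {G} (+0)
site 1, node EIL: EI={G} ∪ L={A} → {A,G} (+1)
site 1, node HZ: H={T} ∪ Z={A} → {A,T} (+1)
site 1, node EHILZ: EIL={A,G} ∩ HZ={A,T} → {A} (+0)
site 2, node EI: E={C} ∪ I={T} → {C,T} (+1)
site 2, node EIL: EI={C,T} ∩ L={C} → {C} (+0)
site 2, node HZ: H={T} ∪ Z={G} → {G,T} (+1)
site 2, node EHILZ: EIL={C} ∪ HZ={G,T} → {C,G,T} (+1)
site 3, node EI: E={A} ∩ I={A} → {A} (+0)
site 3, node EIL: EI={A} ∪ L={C} → {A,C} (+1)
site 3, node HZ: H={T} ∪ Z={G} → {G,T} (+1)
site 3, node EHILZ: EIL={A,C} ∪ HZ={G,T} → {A,C,G,T} (+1)
per-site changes: [2, 2, 3, 3]; total = 10

A,G,T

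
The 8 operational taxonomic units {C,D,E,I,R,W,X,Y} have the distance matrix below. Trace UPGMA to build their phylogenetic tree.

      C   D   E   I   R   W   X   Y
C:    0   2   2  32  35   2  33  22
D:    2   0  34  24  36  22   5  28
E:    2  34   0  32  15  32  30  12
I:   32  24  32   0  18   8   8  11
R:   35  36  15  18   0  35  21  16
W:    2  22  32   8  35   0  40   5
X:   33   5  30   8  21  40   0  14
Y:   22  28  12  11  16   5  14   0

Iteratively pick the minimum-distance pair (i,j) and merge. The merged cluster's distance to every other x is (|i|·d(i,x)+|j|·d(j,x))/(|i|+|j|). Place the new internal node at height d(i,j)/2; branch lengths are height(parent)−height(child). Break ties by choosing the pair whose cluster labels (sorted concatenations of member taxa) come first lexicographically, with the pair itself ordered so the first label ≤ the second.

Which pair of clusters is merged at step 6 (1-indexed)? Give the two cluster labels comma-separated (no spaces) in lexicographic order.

1. join C+D (d=2) ⇒ CD; edges |C|=1, |D|=1
  updated: d(CD,E)=18, d(CD,I)=28, d(CD,R)=71/2, d(CD,W)=12, d(CD,X)=19, d(CD,Y)=25
2. join W+Y (d=5) ⇒ WY; edges |W|=5/2, |Y|=5/2
  updated: d(CD,WY)=37/2, d(E,WY)=22, d(I,WY)=19/2, d(R,WY)=51/2, d(WY,X)=27
3. join I+X (d=8) ⇒ IX; edges |I|=4, |X|=4
  updated: d(CD,IX)=47/2, d(E,IX)=31, d(IX,R)=39/2, d(IX,WY)=73/4
4. join E+R (d=15) ⇒ ER; edges |E|=15/2, |R|=15/2
  updated: d(CD,ER)=107/4, d(ER,IX)=101/4, d(ER,WY)=95/4
5. join IX+WY (d=73/4) ⇒ IWXY; edges |IX|=41/8, |WY|=53/8
  updated: d(CD,IWXY)=21, d(ER,IWXY)=49/2
6. join CD+IWXY (d=21) ⇒ CDIWXY; edges |CD|=19/2, |IWXY|=11/8
  updated: d(CDIWXY,ER)=101/4
7. join CDIWXY+ER (d=101/4) ⇒ CDEIRWXY; edges |CDIWXY|=17/8, |ER|=41/8
final tree: (((C:1,D:1):19/2,((I:4,X:4):41/8,(W:5/2,Y:5/2):53/8):11/8):17/8,(E:15/2,R:15/2):41/8)
total length: 479/8

CD,IWXY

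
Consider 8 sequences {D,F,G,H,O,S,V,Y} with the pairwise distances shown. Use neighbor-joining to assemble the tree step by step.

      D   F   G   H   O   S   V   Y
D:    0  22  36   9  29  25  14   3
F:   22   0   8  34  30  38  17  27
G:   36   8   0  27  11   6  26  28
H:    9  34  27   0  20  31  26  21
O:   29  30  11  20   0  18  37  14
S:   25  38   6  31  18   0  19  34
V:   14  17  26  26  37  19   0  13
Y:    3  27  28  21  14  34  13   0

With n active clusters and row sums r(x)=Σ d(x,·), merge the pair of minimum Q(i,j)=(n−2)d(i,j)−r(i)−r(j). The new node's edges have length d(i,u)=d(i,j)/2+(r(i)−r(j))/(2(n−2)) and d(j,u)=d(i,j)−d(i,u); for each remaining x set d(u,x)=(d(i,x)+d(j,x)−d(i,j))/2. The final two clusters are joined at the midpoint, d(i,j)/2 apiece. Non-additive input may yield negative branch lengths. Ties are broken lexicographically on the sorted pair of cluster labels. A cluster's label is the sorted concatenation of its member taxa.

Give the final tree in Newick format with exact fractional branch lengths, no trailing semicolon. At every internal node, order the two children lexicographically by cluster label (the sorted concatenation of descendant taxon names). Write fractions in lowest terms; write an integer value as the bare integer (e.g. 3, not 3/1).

step 1: merge (G,S) at d=6, Q=-277; branch lengths G→7/12, S→65/12; new cluster GS
  updated: d(D,GS)=55/2, d(F,GS)=20, d(GS,H)=26, d(GS,O)=23/2, d(GS,V)=39/2, d(GS,Y)=28
step 2: merge (GS,O) at d=23/2, Q=-433/2; branch lengths GS→97/20, O→133/20; new cluster GOS
  updated: d(D,GOS)=45/2, d(F,GOS)=77/4, d(GOS,H)=69/4, d(GOS,V)=45/2, d(GOS,Y)=61/4
step 3: merge (F,V) at d=17, Q=-575/4; branch lengths F→379/32, V→165/32; new cluster FV
  updated: d(D,FV)=19/2, d(FV,GOS)=99/8, d(FV,H)=43/2, d(FV,Y)=23/2
step 4: merge (D,H) at d=9, Q=-343/4; branch lengths D→3/8, H→69/8; new cluster DH
  updated: d(DH,FV)=11, d(DH,GOS)=123/8, d(DH,Y)=15/2
step 5: merge (DH,Y) at d=15/2, Q=-425/8; branch lengths DH→117/32, Y→123/32; new cluster DHY
  updated: d(DHY,FV)=15/2, d(DHY,GOS)=185/16
step 6: merge (DHY,FV) at d=15/2, Q=-503/16; branch lengths DHY→107/32, FV→133/32; new cluster DFHVY
  updated: d(DFHVY,GOS)=263/32
step 7: merge (DFHVY,GOS) at d=263/32; branch lengths DFHVY→263/64, GOS→263/64; new cluster DFGHOSVY
final tree: ((((D:3/8,H:69/8):117/32,Y:123/32):107/32,(F:379/32,V:165/32):133/32):263/64,((G:7/12,S:65/12):97/20,O:133/20):263/64)
total length: 2135/32

((((D:3/8,H:69/8):117/32,Y:123/32):107/32,(F:379/32,V:165/32):133/32):263/64,((G:7/12,S:65/12):97/20,O:133/20):263/64)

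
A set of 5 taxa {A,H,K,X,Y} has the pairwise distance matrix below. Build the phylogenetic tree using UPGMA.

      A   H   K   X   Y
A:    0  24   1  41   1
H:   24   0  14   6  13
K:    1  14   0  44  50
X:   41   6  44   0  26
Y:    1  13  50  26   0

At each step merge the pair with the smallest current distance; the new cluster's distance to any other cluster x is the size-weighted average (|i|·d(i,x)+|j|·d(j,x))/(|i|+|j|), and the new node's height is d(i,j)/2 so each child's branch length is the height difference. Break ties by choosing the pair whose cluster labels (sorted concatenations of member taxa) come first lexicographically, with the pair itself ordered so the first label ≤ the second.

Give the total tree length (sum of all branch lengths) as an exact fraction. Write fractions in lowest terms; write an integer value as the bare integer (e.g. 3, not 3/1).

169/4

1. join A+K (d=1) ⇒ AK; edges |A|=1/2, |K|=1/2
  updated: d(AK,H)=19, d(AK,X)=85/2, d(AK,Y)=51/2
2. join H+X (d=6) ⇒ HX; edges |H|=3, |X|=3
  updated: d(AK,HX)=123/4, d(HX,Y)=39/2
3. join HX+Y (d=39/2) ⇒ HXY; edges |HX|=27/4, |Y|=39/4
  updated: d(AK,HXY)=29
4. join AK+HXY (d=29) ⇒ AHKXY; edges |AK|=14, |HXY|=19/4
final tree: ((A:1/2,K:1/2):14,((H:3,X:3):27/4,Y:39/4):19/4)
total length: 169/4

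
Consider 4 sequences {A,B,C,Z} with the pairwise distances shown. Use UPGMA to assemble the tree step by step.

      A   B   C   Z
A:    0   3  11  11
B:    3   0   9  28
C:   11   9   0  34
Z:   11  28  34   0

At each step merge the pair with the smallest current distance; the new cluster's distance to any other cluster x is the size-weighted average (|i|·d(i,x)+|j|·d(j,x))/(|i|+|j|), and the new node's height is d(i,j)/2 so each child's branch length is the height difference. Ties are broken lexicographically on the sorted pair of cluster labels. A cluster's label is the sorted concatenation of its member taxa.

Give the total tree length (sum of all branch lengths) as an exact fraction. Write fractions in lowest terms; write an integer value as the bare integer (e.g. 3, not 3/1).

iteration 1: select A,B (d=3); attach at lengths (3/2, 3/2); label the merged cluster AB
  updated: d(AB,C)=10, d(AB,Z)=39/2
iteration 2: select AB,C (d=10); attach at lengths (7/2, 5); label the merged cluster ABC
  updated: d(ABC,Z)=73/3
iteration 3: select ABC,Z (d=73/3); attach at lengths (43/6, 73/6); label the merged cluster ABCZ
final tree: (((A:3/2,B:3/2):7/2,C:5):43/6,Z:73/6)
total length: 185/6

185/6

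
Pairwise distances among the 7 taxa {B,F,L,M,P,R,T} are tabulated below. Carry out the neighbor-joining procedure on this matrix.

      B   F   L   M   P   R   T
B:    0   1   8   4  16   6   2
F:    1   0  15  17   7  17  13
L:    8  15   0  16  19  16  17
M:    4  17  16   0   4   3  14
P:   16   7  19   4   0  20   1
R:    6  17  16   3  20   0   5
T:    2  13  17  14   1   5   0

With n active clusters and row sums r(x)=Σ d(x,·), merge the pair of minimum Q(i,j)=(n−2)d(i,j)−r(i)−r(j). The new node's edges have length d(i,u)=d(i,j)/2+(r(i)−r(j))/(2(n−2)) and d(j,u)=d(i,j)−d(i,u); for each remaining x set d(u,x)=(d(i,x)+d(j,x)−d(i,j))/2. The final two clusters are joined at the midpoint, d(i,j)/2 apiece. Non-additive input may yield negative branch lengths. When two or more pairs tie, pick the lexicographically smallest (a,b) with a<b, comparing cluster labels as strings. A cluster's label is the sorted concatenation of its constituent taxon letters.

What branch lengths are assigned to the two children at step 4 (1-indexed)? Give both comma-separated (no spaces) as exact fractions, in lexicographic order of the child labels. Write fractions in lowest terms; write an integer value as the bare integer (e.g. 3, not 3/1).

-23/8,31/8

iteration 1: select P,T (d=1, Q=-114); attach at lengths (2, -1); label the merged cluster PT
  updated: d(B,PT)=17/2, d(F,PT)=19/2, d(L,PT)=35/2, d(M,PT)=17/2, d(PT,R)=12
iteration 2: select M,R (d=3, Q=-181/2); attach at lengths (13/16, 35/16); label the merged cluster MR
  updated: d(B,MR)=7/2, d(F,MR)=31/2, d(L,MR)=29/2, d(MR,PT)=35/4
iteration 3: select MR,PT (d=35/4, Q=-241/4); attach at lengths (97/24, 113/24); label the merged cluster MPRT
  updated: d(B,MPRT)=13/8, d(F,MPRT)=65/8, d(L,MPRT)=93/8
iteration 4: select B,F (d=1, Q=-131/4); attach at lengths (-23/8, 31/8); label the merged cluster BF
  updated: d(BF,L)=11, d(BF,MPRT)=35/8
iteration 5: select BF,L (d=11, Q=-27); attach at lengths (15/8, 73/8); label the merged cluster BFL
  updated: d(BFL,MPRT)=5/2
iteration 6: select BFL,MPRT (d=5/2); attach at lengths (5/4, 5/4); label the merged cluster BFLMPRT
final tree: (((B:-23/8,F:31/8):15/8,L:73/8):5/4,((M:13/16,R:35/16):97/24,(P:2,T:-1):113/24):5/4)
total length: 109/4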